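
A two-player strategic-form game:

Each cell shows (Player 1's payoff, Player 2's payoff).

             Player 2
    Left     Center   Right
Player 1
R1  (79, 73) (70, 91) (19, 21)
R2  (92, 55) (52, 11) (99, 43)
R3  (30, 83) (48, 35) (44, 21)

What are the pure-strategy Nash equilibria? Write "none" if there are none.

The pure Nash equilibria are (R1, Center); (R2, Left).

Check each profile: it is a Nash equilibrium iff no player can strictly gain by switching unilaterally.
(R1, Left): Player 1 can switch to R2 (79 → 92). Not NE.
(R1, Center): Player 1 gets 70, best alternative 52; Player 2 gets 91, best alternative 73. No profitable deviation — NE.
(R1, Right): Player 1 can switch to R2 (19 → 99). Not NE.
(R2, Left): Player 1 gets 92, best alternative 79; Player 2 gets 55, best alternative 43. No profitable deviation — NE.
(R2, Center): Player 1 can switch to R1 (52 → 70). Not NE.
(R2, Right): Player 2 can switch to Left (43 → 55). Not NE.
(R3, Left): Player 1 can switch to R1 (30 → 79). Not NE.
(R3, Center): Player 1 can switch to R1 (48 → 70). Not NE.
(R3, Right): Player 1 can switch to R2 (44 → 99). Not NE.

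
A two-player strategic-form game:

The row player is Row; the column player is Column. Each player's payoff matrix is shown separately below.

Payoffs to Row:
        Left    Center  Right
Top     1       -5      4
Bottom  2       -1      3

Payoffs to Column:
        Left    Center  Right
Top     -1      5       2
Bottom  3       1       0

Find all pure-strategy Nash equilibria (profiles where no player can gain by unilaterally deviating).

(Bottom, Left)

Row against Left: payoffs 1, 2 → best response Bottom.
Row against Center: payoffs -5, -1 → best response Bottom.
Row against Right: payoffs 4, 3 → best response Top.
Column against Top: payoffs -1, 5, 2 → best response Center.
Column against Bottom: payoffs 3, 1, 0 → best response Left.
Mutual best responses: (Bottom, Left).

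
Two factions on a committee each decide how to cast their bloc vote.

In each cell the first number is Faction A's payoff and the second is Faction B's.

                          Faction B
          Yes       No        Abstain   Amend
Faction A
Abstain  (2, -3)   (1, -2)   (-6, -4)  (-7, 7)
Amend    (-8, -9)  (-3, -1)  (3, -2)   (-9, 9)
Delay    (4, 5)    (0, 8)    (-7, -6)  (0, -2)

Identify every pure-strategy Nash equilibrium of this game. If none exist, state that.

There is no pure-strategy Nash equilibrium.

Faction A against Yes: payoffs 2, -8, 4 → best response Delay.
Faction A against No: payoffs 1, -3, 0 → best response Abstain.
Faction A against Abstain: payoffs -6, 3, -7 → best response Amend.
Faction A against Amend: payoffs -7, -9, 0 → best response Delay.
Faction B against Abstain: payoffs -3, -2, -4, 7 → best response Amend.
Faction B against Amend: payoffs -9, -1, -2, 9 → best response Amend.
Faction B against Delay: payoffs 5, 8, -6, -2 → best response No.
No profile is a mutual best response for all players.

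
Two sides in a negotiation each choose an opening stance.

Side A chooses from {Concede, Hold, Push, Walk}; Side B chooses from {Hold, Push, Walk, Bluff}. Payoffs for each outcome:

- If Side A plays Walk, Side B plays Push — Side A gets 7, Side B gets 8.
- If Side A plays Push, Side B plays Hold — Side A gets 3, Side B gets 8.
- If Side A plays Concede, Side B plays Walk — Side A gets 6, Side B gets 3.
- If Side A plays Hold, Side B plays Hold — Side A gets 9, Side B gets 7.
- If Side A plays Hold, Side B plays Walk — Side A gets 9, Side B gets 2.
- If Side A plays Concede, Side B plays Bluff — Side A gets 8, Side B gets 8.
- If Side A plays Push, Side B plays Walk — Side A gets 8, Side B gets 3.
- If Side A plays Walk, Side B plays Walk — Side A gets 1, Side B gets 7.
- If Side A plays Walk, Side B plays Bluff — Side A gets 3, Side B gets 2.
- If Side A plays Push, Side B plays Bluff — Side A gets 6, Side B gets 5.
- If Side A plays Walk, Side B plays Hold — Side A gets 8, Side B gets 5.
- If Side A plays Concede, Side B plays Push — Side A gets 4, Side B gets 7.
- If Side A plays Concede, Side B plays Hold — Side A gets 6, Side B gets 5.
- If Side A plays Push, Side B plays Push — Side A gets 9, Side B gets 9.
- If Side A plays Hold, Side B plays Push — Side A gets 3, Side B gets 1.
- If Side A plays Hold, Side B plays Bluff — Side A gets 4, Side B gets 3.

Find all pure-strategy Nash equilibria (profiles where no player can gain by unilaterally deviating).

Side A against Hold: payoffs 6, 9, 3, 8 → best response Hold.
Side A against Push: payoffs 4, 3, 9, 7 → best response Push.
Side A against Walk: payoffs 6, 9, 8, 1 → best response Hold.
Side A against Bluff: payoffs 8, 4, 6, 3 → best response Concede.
Side B against Concede: payoffs 5, 7, 3, 8 → best response Bluff.
Side B against Hold: payoffs 7, 1, 2, 3 → best response Hold.
Side B against Push: payoffs 8, 9, 3, 5 → best response Push.
Side B against Walk: payoffs 5, 8, 7, 2 → best response Push.
Mutual best responses: (Concede, Bluff); (Hold, Hold); (Push, Push).

(Concede, Bluff) and (Hold, Hold) and (Push, Push)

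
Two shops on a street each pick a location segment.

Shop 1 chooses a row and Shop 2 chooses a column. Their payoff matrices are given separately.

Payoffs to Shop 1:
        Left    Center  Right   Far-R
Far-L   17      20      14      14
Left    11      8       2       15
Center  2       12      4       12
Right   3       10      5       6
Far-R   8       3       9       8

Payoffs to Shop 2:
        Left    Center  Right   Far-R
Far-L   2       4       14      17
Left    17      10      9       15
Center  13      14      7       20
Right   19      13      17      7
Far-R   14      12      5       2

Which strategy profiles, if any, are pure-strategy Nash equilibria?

(Far-L, Left): Shop 2 can switch to Center (2 → 4). Not NE.
(Far-L, Center): Shop 2 can switch to Right (4 → 14). Not NE.
(Far-L, Right): Shop 2 can switch to Far-R (14 → 17). Not NE.
(Far-L, Far-R): Shop 1 can switch to Left (14 → 15). Not NE.
(Left, Left): Shop 1 can switch to Far-L (11 → 17). Not NE.
(Left, Center): Shop 1 can switch to Far-L (8 → 20). Not NE.
(Left, Right): Shop 1 can switch to Far-L (2 → 14). Not NE.
(Left, Far-R): Shop 2 can switch to Left (15 → 17). Not NE.
(The remaining 12 profiles each have a profitable deviation by the same check.)

none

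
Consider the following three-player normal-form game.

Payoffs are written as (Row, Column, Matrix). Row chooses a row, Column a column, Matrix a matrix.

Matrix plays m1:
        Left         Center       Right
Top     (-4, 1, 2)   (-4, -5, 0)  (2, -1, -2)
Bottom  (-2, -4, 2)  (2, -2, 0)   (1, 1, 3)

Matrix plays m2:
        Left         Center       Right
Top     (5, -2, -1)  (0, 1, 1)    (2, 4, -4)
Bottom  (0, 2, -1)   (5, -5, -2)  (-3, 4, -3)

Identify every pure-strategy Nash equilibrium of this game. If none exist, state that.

none

Row against (Left, m1): payoffs -4, -2 → best response Bottom.
Row against (Left, m2): payoffs 5, 0 → best response Top.
Row against (Center, m1): payoffs -4, 2 → best response Bottom.
Row against (Center, m2): payoffs 0, 5 → best response Bottom.
Row against (Right, m1): payoffs 2, 1 → best response Top.
Row against (Right, m2): payoffs 2, -3 → best response Top.
Column against (Top, m1): payoffs 1, -5, -1 → best response Left.
Column against (Top, m2): payoffs -2, 1, 4 → best response Right.
Column against (Bottom, m1): payoffs -4, -2, 1 → best response Right.
Column against (Bottom, m2): payoffs 2, -5, 4 → best response Right.
Matrix against (Top, Left): payoffs 2, -1 → best response m1.
Matrix against (Top, Center): payoffs 0, 1 → best response m2.
Matrix against (Top, Right): payoffs -2, -4 → best response m1.
Matrix against (Bottom, Left): payoffs 2, -1 → best response m1.
Matrix against (Bottom, Center): payoffs 0, -2 → best response m1.
Matrix against (Bottom, Right): payoffs 3, -3 → best response m1.
No profile is a mutual best response for all players.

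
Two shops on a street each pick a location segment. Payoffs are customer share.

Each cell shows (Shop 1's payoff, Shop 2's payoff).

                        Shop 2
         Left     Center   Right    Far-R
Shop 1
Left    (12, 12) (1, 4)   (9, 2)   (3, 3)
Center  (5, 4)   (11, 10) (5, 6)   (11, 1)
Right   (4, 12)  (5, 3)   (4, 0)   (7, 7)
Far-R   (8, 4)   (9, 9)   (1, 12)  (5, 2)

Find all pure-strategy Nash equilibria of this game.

The pure Nash equilibria are (Left, Left); (Center, Center).

Shop 1 against Left: payoffs 12, 5, 4, 8 → best response Left.
Shop 1 against Center: payoffs 1, 11, 5, 9 → best response Center.
Shop 1 against Right: payoffs 9, 5, 4, 1 → best response Left.
Shop 1 against Far-R: payoffs 3, 11, 7, 5 → best response Center.
Shop 2 against Left: payoffs 12, 4, 2, 3 → best response Left.
Shop 2 against Center: payoffs 4, 10, 6, 1 → best response Center.
Shop 2 against Right: payoffs 12, 3, 0, 7 → best response Left.
Shop 2 against Far-R: payoffs 4, 9, 12, 2 → best response Right.
Mutual best responses: (Left, Left); (Center, Center).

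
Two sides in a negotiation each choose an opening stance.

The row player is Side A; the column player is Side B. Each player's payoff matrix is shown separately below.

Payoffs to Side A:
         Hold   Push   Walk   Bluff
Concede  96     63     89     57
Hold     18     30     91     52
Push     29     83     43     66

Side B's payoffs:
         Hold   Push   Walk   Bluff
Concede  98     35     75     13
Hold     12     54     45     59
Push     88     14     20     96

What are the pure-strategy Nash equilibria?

Pure-strategy Nash equilibria: (Concede, Hold); (Push, Bluff)

Side A against Hold: payoffs 96, 18, 29 → best response Concede.
Side A against Push: payoffs 63, 30, 83 → best response Push.
Side A against Walk: payoffs 89, 91, 43 → best response Hold.
Side A against Bluff: payoffs 57, 52, 66 → best response Push.
Side B against Concede: payoffs 98, 35, 75, 13 → best response Hold.
Side B against Hold: payoffs 12, 54, 45, 59 → best response Bluff.
Side B against Push: payoffs 88, 14, 20, 96 → best response Bluff.
Mutual best responses: (Concede, Hold); (Push, Bluff).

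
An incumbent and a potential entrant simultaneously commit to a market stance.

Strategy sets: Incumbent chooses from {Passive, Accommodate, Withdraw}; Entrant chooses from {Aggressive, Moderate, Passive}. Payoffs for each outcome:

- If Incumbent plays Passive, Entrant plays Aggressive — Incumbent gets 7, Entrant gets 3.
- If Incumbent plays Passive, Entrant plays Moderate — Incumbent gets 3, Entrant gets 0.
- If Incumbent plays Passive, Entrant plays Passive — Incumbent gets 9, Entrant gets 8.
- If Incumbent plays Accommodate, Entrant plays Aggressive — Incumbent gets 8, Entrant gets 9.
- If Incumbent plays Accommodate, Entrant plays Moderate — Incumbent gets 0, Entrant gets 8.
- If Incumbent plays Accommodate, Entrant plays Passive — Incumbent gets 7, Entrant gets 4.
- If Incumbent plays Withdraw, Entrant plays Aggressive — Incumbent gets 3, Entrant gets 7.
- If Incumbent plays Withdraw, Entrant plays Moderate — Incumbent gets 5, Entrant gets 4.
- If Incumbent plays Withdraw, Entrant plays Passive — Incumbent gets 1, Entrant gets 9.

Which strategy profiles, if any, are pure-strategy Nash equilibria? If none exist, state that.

The pure Nash equilibria are (Passive, Passive); (Accommodate, Aggressive).

Check each profile: it is a Nash equilibrium iff no player can strictly gain by switching unilaterally.
(Passive, Aggressive): Incumbent can switch to Accommodate (7 → 8). Not NE.
(Passive, Moderate): Incumbent can switch to Withdraw (3 → 5). Not NE.
(Passive, Passive): Incumbent gets 9, best alternative 7; Entrant gets 8, best alternative 3. No profitable deviation — NE.
(Accommodate, Aggressive): Incumbent gets 8, best alternative 7; Entrant gets 9, best alternative 8. No profitable deviation — NE.
(Accommodate, Moderate): Incumbent can switch to Passive (0 → 3). Not NE.
(Accommodate, Passive): Incumbent can switch to Passive (7 → 9). Not NE.
(Withdraw, Aggressive): Incumbent can switch to Passive (3 → 7). Not NE.
(Withdraw, Moderate): Entrant can switch to Aggressive (4 → 7). Not NE.
(Withdraw, Passive): Incumbent can switch to Passive (1 → 9). Not NE.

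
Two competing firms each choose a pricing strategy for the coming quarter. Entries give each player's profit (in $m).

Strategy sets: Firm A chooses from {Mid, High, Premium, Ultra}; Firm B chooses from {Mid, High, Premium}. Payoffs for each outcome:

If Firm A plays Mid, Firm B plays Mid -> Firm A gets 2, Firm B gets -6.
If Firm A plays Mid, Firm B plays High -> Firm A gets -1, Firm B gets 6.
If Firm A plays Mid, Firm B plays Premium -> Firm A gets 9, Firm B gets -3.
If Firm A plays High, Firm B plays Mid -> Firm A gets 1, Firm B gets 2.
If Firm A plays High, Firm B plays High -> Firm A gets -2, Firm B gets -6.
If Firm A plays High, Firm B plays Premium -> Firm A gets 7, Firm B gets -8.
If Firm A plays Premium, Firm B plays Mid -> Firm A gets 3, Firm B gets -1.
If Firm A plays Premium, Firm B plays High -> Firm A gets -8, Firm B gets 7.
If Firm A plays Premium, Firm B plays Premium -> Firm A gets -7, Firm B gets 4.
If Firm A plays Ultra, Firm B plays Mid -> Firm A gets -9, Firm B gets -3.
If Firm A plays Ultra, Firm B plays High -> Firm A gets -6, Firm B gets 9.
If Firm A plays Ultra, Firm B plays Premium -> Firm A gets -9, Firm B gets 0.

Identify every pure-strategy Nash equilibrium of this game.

(Mid, High)

(Mid, Mid): Firm A can switch to Premium (2 → 3). Not NE.
(Mid, High): Firm A gets -1, best alternative -2; Firm B gets 6, best alternative -3. No profitable deviation — NE.
(Mid, Premium): Firm B can switch to High (-3 → 6). Not NE.
(High, Mid): Firm A can switch to Mid (1 → 2). Not NE.
(High, High): Firm A can switch to Mid (-2 → -1). Not NE.
(High, Premium): Firm A can switch to Mid (7 → 9). Not NE.
(Premium, Mid): Firm B can switch to High (-1 → 7). Not NE.
(Premium, High): Firm A can switch to Mid (-8 → -1). Not NE.
(Premium, Premium): Firm A can switch to Mid (-7 → 9). Not NE.
(Ultra, Mid): Firm A can switch to Mid (-9 → 2). Not NE.
(Ultra, High): Firm A can switch to Mid (-6 → -1). Not NE.
(Ultra, Premium): Firm A can switch to Mid (-9 → 9). Not NE.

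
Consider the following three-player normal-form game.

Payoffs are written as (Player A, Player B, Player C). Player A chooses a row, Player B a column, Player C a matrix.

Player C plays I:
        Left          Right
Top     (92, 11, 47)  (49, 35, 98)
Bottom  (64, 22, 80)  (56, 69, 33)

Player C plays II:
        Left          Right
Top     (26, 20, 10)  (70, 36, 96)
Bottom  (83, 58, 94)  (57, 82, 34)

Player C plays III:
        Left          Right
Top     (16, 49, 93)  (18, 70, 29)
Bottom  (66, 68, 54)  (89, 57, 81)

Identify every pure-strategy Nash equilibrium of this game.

Player A against (Left, I): payoffs 92, 64 → best response Top.
Player A against (Left, II): payoffs 26, 83 → best response Bottom.
Player A against (Left, III): payoffs 16, 66 → best response Bottom.
Player A against (Right, I): payoffs 49, 56 → best response Bottom.
Player A against (Right, II): payoffs 70, 57 → best response Top.
Player A against (Right, III): payoffs 18, 89 → best response Bottom.
Player B against (Top, I): payoffs 11, 35 → best response Right.
Player B against (Top, II): payoffs 20, 36 → best response Right.
Player B against (Top, III): payoffs 49, 70 → best response Right.
Player B against (Bottom, I): payoffs 22, 69 → best response Right.
Player B against (Bottom, II): payoffs 58, 82 → best response Right.
Player B against (Bottom, III): payoffs 68, 57 → best response Left.
Player C against (Top, Left): payoffs 47, 10, 93 → best response III.
Player C against (Top, Right): payoffs 98, 96, 29 → best response I.
Player C against (Bottom, Left): payoffs 80, 94, 54 → best response II.
Player C against (Bottom, Right): payoffs 33, 34, 81 → best response III.
No profile is a mutual best response for all players.

No pure-strategy Nash equilibrium.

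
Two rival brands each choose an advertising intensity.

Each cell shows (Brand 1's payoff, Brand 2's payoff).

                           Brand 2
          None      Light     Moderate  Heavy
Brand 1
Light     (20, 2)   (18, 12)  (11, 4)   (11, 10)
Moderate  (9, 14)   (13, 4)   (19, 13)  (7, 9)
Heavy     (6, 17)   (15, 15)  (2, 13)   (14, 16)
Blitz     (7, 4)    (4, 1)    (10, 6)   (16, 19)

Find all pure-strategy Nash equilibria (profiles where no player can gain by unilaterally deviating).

(Light, Light); (Blitz, Heavy)

For each player, find the best response to each opponent profile; mutual best responses are the pure NE.
Brand 1 against None: payoffs 20, 9, 6, 7 → best response Light.
Brand 1 against Light: payoffs 18, 13, 15, 4 → best response Light.
Brand 1 against Moderate: payoffs 11, 19, 2, 10 → best response Moderate.
Brand 1 against Heavy: payoffs 11, 7, 14, 16 → best response Blitz.
Brand 2 against Light: payoffs 2, 12, 4, 10 → best response Light.
Brand 2 against Moderate: payoffs 14, 4, 13, 9 → best response None.
Brand 2 against Heavy: payoffs 17, 15, 13, 16 → best response None.
Brand 2 against Blitz: payoffs 4, 1, 6, 19 → best response Heavy.
Mutual best responses: (Light, Light); (Blitz, Heavy).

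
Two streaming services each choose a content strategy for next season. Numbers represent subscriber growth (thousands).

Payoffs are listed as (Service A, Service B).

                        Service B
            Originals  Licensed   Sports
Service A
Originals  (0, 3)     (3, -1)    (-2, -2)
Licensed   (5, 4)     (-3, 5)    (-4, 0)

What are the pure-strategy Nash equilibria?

(Originals, Originals): Service A can switch to Licensed (0 → 5). Not NE.
(Originals, Licensed): Service B can switch to Originals (-1 → 3). Not NE.
(Originals, Sports): Service B can switch to Originals (-2 → 3). Not NE.
(Licensed, Originals): Service B can switch to Licensed (4 → 5). Not NE.
(Licensed, Licensed): Service A can switch to Originals (-3 → 3). Not NE.
(Licensed, Sports): Service A can switch to Originals (-4 → -2). Not NE.

There is no pure-strategy Nash equilibrium.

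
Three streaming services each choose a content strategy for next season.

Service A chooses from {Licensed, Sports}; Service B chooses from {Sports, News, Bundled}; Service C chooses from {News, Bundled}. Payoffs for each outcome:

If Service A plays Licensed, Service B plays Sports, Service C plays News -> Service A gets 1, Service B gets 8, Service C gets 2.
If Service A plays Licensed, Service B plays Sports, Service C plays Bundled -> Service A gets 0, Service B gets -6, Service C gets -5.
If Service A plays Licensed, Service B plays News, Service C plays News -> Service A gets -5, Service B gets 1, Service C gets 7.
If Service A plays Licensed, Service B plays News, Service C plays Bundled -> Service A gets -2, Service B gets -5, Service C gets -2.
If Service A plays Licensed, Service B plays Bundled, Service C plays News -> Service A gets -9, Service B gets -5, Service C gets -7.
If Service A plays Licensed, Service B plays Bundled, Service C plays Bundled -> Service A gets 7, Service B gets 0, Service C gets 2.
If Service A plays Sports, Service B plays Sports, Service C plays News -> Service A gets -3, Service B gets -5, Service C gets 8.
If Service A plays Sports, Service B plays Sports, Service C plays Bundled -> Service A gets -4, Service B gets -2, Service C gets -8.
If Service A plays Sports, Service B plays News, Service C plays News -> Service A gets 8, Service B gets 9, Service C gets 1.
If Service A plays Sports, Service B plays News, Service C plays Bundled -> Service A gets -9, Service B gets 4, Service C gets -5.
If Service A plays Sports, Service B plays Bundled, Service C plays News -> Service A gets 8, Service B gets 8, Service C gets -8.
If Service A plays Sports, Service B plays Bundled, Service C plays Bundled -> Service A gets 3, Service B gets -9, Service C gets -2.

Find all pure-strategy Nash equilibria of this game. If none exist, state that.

For each player, find the best response to each opponent profile; mutual best responses are the pure NE.
Service A against (Sports, News): payoffs 1, -3 → best response Licensed.
Service A against (Sports, Bundled): payoffs 0, -4 → best response Licensed.
Service A against (News, News): payoffs -5, 8 → best response Sports.
Service A against (News, Bundled): payoffs -2, -9 → best response Licensed.
Service A against (Bundled, News): payoffs -9, 8 → best response Sports.
Service A against (Bundled, Bundled): payoffs 7, 3 → best response Licensed.
Service B against (Licensed, News): payoffs 8, 1, -5 → best response Sports.
Service B against (Licensed, Bundled): payoffs -6, -5, 0 → best response Bundled.
Service B against (Sports, News): payoffs -5, 9, 8 → best response News.
Service B against (Sports, Bundled): payoffs -2, 4, -9 → best response News.
Service C against (Licensed, Sports): payoffs 2, -5 → best response News.
Service C against (Licensed, News): payoffs 7, -2 → best response News.
Service C against (Licensed, Bundled): payoffs -7, 2 → best response Bundled.
Service C against (Sports, Sports): payoffs 8, -8 → best response News.
Service C against (Sports, News): payoffs 1, -5 → best response News.
Service C against (Sports, Bundled): payoffs -8, -2 → best response Bundled.
Mutual best responses: (Licensed, Sports, News); (Licensed, Bundled, Bundled); (Sports, News, News).

(Licensed, Sports, News), (Licensed, Bundled, Bundled), (Sports, News, News)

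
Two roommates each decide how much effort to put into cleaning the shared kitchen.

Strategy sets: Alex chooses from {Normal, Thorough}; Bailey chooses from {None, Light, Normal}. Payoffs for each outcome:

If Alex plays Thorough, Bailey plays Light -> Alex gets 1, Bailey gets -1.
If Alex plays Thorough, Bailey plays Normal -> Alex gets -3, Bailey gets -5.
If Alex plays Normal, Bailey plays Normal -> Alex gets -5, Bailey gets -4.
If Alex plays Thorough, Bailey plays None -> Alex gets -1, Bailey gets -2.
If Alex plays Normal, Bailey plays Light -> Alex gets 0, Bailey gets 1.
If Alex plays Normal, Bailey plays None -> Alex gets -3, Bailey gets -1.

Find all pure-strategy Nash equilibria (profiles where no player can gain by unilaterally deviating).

Pure NE: (Thorough, Light)

For each strategy profile, look for a profitable unilateral deviation.
(Normal, None): Alex can switch to Thorough (-3 → -1). Not NE.
(Normal, Light): Alex can switch to Thorough (0 → 1). Not NE.
(Normal, Normal): Alex can switch to Thorough (-5 → -3). Not NE.
(Thorough, None): Bailey can switch to Light (-2 → -1). Not NE.
(Thorough, Light): Alex gets 1, best alternative 0; Bailey gets -1, best alternative -2. No profitable deviation — NE.
(Thorough, Normal): Bailey can switch to None (-5 → -2). Not NE.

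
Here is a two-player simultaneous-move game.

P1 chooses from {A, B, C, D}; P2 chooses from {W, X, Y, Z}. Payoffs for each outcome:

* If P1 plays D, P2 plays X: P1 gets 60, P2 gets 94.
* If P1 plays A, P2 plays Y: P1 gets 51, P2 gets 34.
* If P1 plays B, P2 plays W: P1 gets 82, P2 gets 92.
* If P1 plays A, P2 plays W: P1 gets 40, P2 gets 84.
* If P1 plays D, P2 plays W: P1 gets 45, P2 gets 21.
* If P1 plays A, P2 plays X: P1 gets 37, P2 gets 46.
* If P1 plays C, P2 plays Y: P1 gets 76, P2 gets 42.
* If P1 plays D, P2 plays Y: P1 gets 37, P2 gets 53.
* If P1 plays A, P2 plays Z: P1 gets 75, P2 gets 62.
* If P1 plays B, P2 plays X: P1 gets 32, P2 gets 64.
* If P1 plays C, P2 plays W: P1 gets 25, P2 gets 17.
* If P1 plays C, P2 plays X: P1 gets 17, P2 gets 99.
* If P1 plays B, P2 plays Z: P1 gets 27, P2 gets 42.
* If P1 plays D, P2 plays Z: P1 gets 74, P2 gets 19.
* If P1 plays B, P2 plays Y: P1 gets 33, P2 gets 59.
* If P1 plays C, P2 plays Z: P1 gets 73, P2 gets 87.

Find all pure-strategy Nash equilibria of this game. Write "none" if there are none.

The pure Nash equilibria are (B, W); (D, X).

For each strategy profile, look for a profitable unilateral deviation.
(A, W): P1 can switch to B (40 → 82). Not NE.
(A, X): P1 can switch to D (37 → 60). Not NE.
(A, Y): P1 can switch to C (51 → 76). Not NE.
(A, Z): P2 can switch to W (62 → 84). Not NE.
(B, W): P1 gets 82, best alternative 45; P2 gets 92, best alternative 64. No profitable deviation — NE.
(B, X): P1 can switch to A (32 → 37). Not NE.
(B, Y): P1 can switch to A (33 → 51). Not NE.
(B, Z): P1 can switch to A (27 → 75). Not NE.
(C, W): P1 can switch to A (25 → 40). Not NE.
(C, X): P1 can switch to A (17 → 37). Not NE.
(C, Y): P2 can switch to X (42 → 99). Not NE.
(C, Z): P1 can switch to A (73 → 75). Not NE.
(D, W): P1 can switch to B (45 → 82). Not NE.
(D, X): P1 gets 60, best alternative 37; P2 gets 94, best alternative 53. No profitable deviation — NE.
(The remaining 2 profiles each have a profitable deviation by the same check.)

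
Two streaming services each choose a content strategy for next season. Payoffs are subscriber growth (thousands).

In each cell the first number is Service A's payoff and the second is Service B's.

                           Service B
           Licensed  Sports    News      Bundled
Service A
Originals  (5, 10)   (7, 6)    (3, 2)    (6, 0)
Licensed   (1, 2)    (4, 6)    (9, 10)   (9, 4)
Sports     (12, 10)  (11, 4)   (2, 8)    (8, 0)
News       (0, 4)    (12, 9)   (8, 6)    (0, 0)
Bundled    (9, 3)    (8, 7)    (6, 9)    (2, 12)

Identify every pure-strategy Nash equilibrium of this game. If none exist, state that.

For each player, find the best response to each opponent profile; mutual best responses are the pure NE.
Service A against Licensed: payoffs 5, 1, 12, 0, 9 → best response Sports.
Service A against Sports: payoffs 7, 4, 11, 12, 8 → best response News.
Service A against News: payoffs 3, 9, 2, 8, 6 → best response Licensed.
Service A against Bundled: payoffs 6, 9, 8, 0, 2 → best response Licensed.
Service B against Originals: payoffs 10, 6, 2, 0 → best response Licensed.
Service B against Licensed: payoffs 2, 6, 10, 4 → best response News.
Service B against Sports: payoffs 10, 4, 8, 0 → best response Licensed.
Service B against News: payoffs 4, 9, 6, 0 → best response Sports.
Service B against Bundled: payoffs 3, 7, 9, 12 → best response Bundled.
Mutual best responses: (Licensed, News); (Sports, Licensed); (News, Sports).

(Licensed, News); (Sports, Licensed); (News, Sports)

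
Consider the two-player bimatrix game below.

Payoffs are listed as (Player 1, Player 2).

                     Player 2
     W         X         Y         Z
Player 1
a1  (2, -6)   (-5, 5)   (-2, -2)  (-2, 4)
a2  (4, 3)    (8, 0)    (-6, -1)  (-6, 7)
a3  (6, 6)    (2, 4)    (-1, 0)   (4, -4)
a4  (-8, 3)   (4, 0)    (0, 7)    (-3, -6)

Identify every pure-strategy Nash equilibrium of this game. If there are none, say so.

The pure Nash equilibria are (a3, W), (a4, Y).

Check each profile: it is a Nash equilibrium iff no player can strictly gain by switching unilaterally.
(a1, W): Player 1 can switch to a2 (2 → 4). Not NE.
(a1, X): Player 1 can switch to a2 (-5 → 8). Not NE.
(a1, Y): Player 1 can switch to a3 (-2 → -1). Not NE.
(a1, Z): Player 1 can switch to a3 (-2 → 4). Not NE.
(a2, W): Player 1 can switch to a3 (4 → 6). Not NE.
(a2, X): Player 2 can switch to W (0 → 3). Not NE.
(a2, Y): Player 1 can switch to a1 (-6 → -2). Not NE.
(a2, Z): Player 1 can switch to a1 (-6 → -2). Not NE.
(a3, W): Player 1 gets 6, best alternative 4; Player 2 gets 6, best alternative 4. No profitable deviation — NE.
(a3, X): Player 1 can switch to a2 (2 → 8). Not NE.
(a3, Y): Player 1 can switch to a4 (-1 → 0). Not NE.
(a3, Z): Player 2 can switch to W (-4 → 6). Not NE.
(a4, W): Player 1 can switch to a1 (-8 → 2). Not NE.
(a4, Y): Player 1 gets 0, best alternative -1; Player 2 gets 7, best alternative 3. No profitable deviation — NE.
(The remaining 2 profiles each have a profitable deviation by the same check.)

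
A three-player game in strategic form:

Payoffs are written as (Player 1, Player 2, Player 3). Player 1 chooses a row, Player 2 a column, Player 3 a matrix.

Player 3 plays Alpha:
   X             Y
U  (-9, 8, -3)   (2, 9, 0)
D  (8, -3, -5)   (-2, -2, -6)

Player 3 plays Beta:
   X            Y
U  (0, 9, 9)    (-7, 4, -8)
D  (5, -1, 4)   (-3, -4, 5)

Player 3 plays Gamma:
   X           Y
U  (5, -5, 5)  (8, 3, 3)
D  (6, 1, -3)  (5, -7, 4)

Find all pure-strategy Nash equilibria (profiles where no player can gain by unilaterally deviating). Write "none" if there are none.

(U, Y, Gamma) and (D, X, Beta)

Player 1 against (X, Alpha): payoffs -9, 8 → best response D.
Player 1 against (X, Beta): payoffs 0, 5 → best response D.
Player 1 against (X, Gamma): payoffs 5, 6 → best response D.
Player 1 against (Y, Alpha): payoffs 2, -2 → best response U.
Player 1 against (Y, Beta): payoffs -7, -3 → best response D.
Player 1 against (Y, Gamma): payoffs 8, 5 → best response U.
Player 2 against (U, Alpha): payoffs 8, 9 → best response Y.
Player 2 against (U, Beta): payoffs 9, 4 → best response X.
Player 2 against (U, Gamma): payoffs -5, 3 → best response Y.
Player 2 against (D, Alpha): payoffs -3, -2 → best response Y.
Player 2 against (D, Beta): payoffs -1, -4 → best response X.
Player 2 against (D, Gamma): payoffs 1, -7 → best response X.
Player 3 against (U, X): payoffs -3, 9, 5 → best response Beta.
Player 3 against (U, Y): payoffs 0, -8, 3 → best response Gamma.
Player 3 against (D, X): payoffs -5, 4, -3 → best response Beta.
Player 3 against (D, Y): payoffs -6, 5, 4 → best response Beta.
Mutual best responses: (U, Y, Gamma); (D, X, Beta).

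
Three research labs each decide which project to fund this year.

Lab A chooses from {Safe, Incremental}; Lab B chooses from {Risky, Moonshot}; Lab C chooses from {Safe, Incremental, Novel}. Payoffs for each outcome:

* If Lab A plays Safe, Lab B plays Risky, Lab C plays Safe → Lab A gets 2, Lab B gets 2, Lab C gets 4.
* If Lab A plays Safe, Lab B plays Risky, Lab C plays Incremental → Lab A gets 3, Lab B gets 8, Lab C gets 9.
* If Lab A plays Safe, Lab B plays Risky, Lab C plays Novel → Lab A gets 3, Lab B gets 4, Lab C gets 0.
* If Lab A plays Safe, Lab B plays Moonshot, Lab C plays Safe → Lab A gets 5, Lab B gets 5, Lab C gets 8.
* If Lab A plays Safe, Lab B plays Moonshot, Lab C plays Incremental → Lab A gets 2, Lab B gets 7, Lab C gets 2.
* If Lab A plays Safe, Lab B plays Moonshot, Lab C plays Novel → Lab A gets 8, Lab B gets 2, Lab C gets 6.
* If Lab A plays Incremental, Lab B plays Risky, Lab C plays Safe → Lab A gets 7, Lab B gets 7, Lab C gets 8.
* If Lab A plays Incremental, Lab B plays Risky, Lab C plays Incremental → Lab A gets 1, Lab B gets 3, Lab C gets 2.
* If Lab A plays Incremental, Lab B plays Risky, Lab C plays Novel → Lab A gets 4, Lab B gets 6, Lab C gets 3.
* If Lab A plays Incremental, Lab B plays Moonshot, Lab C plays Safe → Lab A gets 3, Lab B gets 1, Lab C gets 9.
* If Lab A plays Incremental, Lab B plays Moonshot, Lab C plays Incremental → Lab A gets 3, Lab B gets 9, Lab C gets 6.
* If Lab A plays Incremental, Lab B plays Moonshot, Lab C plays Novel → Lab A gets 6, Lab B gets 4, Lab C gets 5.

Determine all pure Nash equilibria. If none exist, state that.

Mark each player's best response to every combination of opponents' strategies; a profile where every player is best-responding is a pure Nash equilibrium.
Lab A against (Risky, Safe): payoffs 2, 7 → best response Incremental.
Lab A against (Risky, Incremental): payoffs 3, 1 → best response Safe.
Lab A against (Risky, Novel): payoffs 3, 4 → best response Incremental.
Lab A against (Moonshot, Safe): payoffs 5, 3 → best response Safe.
Lab A against (Moonshot, Incremental): payoffs 2, 3 → best response Incremental.
Lab A against (Moonshot, Novel): payoffs 8, 6 → best response Safe.
Lab B against (Safe, Safe): payoffs 2, 5 → best response Moonshot.
Lab B against (Safe, Incremental): payoffs 8, 7 → best response Risky.
Lab B against (Safe, Novel): payoffs 4, 2 → best response Risky.
Lab B against (Incremental, Safe): payoffs 7, 1 → best response Risky.
Lab B against (Incremental, Incremental): payoffs 3, 9 → best response Moonshot.
Lab B against (Incremental, Novel): payoffs 6, 4 → best response Risky.
Lab C against (Safe, Risky): payoffs 4, 9, 0 → best response Incremental.
Lab C against (Safe, Moonshot): payoffs 8, 2, 6 → best response Safe.
Lab C against (Incremental, Risky): payoffs 8, 2, 3 → best response Safe.
Lab C against (Incremental, Moonshot): payoffs 9, 6, 5 → best response Safe.
Mutual best responses: (Safe, Risky, Incremental); (Safe, Moonshot, Safe); (Incremental, Risky, Safe).

Pure-strategy Nash equilibria: (Safe, Risky, Incremental) and (Safe, Moonshot, Safe) and (Incremental, Risky, Safe)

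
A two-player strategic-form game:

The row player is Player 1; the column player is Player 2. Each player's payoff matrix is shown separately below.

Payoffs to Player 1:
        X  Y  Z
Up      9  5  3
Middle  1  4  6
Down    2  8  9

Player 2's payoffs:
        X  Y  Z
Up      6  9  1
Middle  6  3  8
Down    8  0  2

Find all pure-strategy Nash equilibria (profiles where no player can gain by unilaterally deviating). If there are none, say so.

(Up, X): Player 2 can switch to Y (6 → 9). Not NE.
(Up, Y): Player 1 can switch to Down (5 → 8). Not NE.
(Up, Z): Player 1 can switch to Middle (3 → 6). Not NE.
(Middle, X): Player 1 can switch to Up (1 → 9). Not NE.
(Middle, Y): Player 1 can switch to Up (4 → 5). Not NE.
(Middle, Z): Player 1 can switch to Down (6 → 9). Not NE.
(Down, X): Player 1 can switch to Up (2 → 9). Not NE.
(Down, Y): Player 2 can switch to X (0 → 8). Not NE.
(Down, Z): Player 2 can switch to X (2 → 8). Not NE.

There is no pure-strategy Nash equilibrium.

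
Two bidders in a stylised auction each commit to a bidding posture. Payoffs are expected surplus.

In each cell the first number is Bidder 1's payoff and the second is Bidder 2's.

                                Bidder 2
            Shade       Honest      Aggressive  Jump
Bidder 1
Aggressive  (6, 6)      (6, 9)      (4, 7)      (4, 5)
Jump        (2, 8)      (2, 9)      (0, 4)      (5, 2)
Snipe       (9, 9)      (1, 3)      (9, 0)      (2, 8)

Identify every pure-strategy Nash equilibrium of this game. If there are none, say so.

Bidder 1 against Shade: payoffs 6, 2, 9 → best response Snipe.
Bidder 1 against Honest: payoffs 6, 2, 1 → best response Aggressive.
Bidder 1 against Aggressive: payoffs 4, 0, 9 → best response Snipe.
Bidder 1 against Jump: payoffs 4, 5, 2 → best response Jump.
Bidder 2 against Aggressive: payoffs 6, 9, 7, 5 → best response Honest.
Bidder 2 against Jump: payoffs 8, 9, 4, 2 → best response Honest.
Bidder 2 against Snipe: payoffs 9, 3, 0, 8 → best response Shade.
Mutual best responses: (Aggressive, Honest); (Snipe, Shade).

(Aggressive, Honest) and (Snipe, Shade)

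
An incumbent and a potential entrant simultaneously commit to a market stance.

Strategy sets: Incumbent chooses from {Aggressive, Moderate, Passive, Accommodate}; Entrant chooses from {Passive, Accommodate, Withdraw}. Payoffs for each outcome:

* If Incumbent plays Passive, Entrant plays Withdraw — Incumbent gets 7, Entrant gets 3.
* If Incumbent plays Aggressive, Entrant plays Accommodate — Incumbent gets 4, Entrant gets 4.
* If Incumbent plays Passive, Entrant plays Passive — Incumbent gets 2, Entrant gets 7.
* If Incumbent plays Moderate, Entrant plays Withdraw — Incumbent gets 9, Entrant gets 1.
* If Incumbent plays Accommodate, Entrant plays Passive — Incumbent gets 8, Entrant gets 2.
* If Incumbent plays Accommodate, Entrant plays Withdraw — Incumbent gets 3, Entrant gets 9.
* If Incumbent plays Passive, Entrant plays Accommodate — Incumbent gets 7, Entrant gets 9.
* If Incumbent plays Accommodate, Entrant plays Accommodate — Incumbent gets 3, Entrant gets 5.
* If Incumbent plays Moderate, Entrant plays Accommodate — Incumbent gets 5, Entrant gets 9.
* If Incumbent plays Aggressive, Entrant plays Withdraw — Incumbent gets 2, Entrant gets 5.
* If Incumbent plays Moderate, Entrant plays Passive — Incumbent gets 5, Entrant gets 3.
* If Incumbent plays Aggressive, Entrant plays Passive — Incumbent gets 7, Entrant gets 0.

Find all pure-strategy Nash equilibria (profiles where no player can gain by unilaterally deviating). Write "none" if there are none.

Incumbent against Passive: payoffs 7, 5, 2, 8 → best response Accommodate.
Incumbent against Accommodate: payoffs 4, 5, 7, 3 → best response Passive.
Incumbent against Withdraw: payoffs 2, 9, 7, 3 → best response Moderate.
Entrant against Aggressive: payoffs 0, 4, 5 → best response Withdraw.
Entrant against Moderate: payoffs 3, 9, 1 → best response Accommodate.
Entrant against Passive: payoffs 7, 9, 3 → best response Accommodate.
Entrant against Accommodate: payoffs 2, 5, 9 → best response Withdraw.
Mutual best responses: (Passive, Accommodate).

The unique pure-strategy Nash equilibrium is (Passive, Accommodate).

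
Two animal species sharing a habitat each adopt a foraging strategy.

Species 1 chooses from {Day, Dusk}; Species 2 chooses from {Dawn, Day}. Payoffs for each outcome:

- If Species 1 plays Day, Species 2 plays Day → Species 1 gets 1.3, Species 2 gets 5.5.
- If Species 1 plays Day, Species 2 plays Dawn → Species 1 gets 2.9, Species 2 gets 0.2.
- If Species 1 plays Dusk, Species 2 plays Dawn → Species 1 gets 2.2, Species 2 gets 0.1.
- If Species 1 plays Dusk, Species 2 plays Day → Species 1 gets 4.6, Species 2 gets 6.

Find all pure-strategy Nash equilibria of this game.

(Day, Dawn): Species 2 can switch to Day (0.2 → 5.5). Not NE.
(Day, Day): Species 1 can switch to Dusk (1.3 → 4.6). Not NE.
(Dusk, Dawn): Species 1 can switch to Day (2.2 → 2.9). Not NE.
(Dusk, Day): Species 1 gets 4.6, best alternative 1.3; Species 2 gets 6, best alternative 0.1. No profitable deviation — NE.

The unique pure-strategy Nash equilibrium is (Dusk, Day).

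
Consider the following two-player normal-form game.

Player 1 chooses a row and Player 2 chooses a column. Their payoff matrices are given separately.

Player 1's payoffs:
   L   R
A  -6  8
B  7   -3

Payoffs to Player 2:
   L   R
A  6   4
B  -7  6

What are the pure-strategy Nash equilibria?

This game has no pure Nash equilibrium.

(A, L): Player 1 can switch to B (-6 → 7). Not NE.
(A, R): Player 2 can switch to L (4 → 6). Not NE.
(B, L): Player 2 can switch to R (-7 → 6). Not NE.
(B, R): Player 1 can switch to A (-3 → 8). Not NE.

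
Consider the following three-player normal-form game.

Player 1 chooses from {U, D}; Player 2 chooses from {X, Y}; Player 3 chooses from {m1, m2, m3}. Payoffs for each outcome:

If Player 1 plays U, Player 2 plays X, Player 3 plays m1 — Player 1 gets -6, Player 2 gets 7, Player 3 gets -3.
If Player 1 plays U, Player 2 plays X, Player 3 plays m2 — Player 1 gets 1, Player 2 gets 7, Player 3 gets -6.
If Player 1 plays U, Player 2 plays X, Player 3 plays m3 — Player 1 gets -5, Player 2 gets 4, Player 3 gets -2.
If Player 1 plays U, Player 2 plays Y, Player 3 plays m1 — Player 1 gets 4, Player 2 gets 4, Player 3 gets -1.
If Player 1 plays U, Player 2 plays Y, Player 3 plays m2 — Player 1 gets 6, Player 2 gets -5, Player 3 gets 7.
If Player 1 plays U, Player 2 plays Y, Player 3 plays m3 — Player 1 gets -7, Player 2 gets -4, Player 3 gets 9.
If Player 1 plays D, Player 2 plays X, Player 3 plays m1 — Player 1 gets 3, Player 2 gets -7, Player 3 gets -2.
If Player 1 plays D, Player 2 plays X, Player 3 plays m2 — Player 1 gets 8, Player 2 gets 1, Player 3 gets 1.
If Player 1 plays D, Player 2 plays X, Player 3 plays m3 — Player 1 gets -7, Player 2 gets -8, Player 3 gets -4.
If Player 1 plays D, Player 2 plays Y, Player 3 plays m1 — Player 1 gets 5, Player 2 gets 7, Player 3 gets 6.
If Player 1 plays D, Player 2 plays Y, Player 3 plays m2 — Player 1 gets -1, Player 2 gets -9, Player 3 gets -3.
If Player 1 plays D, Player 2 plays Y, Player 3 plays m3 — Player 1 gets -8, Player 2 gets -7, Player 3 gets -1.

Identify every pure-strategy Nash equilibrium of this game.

Pure-strategy Nash equilibria: (U, X, m3) and (D, X, m2) and (D, Y, m1)

Mark each player's best response to every combination of opponents' strategies; a profile where every player is best-responding is a pure Nash equilibrium.
Player 1 against (X, m1): payoffs -6, 3 → best response D.
Player 1 against (X, m2): payoffs 1, 8 → best response D.
Player 1 against (X, m3): payoffs -5, -7 → best response U.
Player 1 against (Y, m1): payoffs 4, 5 → best response D.
Player 1 against (Y, m2): payoffs 6, -1 → best response U.
Player 1 against (Y, m3): payoffs -7, -8 → best response U.
Player 2 against (U, m1): payoffs 7, 4 → best response X.
Player 2 against (U, m2): payoffs 7, -5 → best response X.
Player 2 against (U, m3): payoffs 4, -4 → best response X.
Player 2 against (D, m1): payoffs -7, 7 → best response Y.
Player 2 against (D, m2): payoffs 1, -9 → best response X.
Player 2 against (D, m3): payoffs -8, -7 → best response Y.
Player 3 against (U, X): payoffs -3, -6, -2 → best response m3.
Player 3 against (U, Y): payoffs -1, 7, 9 → best response m3.
Player 3 against (D, X): payoffs -2, 1, -4 → best response m2.
Player 3 against (D, Y): payoffs 6, -3, -1 → best response m1.
Mutual best responses: (U, X, m3); (D, X, m2); (D, Y, m1).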